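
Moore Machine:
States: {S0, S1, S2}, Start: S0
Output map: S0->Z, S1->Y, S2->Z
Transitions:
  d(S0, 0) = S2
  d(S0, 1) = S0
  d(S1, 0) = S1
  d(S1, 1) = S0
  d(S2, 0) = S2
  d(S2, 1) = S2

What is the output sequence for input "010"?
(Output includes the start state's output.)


Start: S0 (output Z)
  --0--> S2 (output Z)
  --1--> S2 (output Z)
  --0--> S2 (output Z)

"ZZZZ"


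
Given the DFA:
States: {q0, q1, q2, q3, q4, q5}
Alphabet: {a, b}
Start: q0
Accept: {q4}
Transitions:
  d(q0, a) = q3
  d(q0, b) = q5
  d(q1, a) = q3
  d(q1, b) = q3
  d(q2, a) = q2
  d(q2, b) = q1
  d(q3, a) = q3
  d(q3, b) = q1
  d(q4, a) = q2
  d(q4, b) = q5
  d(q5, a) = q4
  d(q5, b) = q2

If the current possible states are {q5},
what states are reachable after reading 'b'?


Apply transition on 'b' from each current state:
  d(q5, b) = q2

{q2}


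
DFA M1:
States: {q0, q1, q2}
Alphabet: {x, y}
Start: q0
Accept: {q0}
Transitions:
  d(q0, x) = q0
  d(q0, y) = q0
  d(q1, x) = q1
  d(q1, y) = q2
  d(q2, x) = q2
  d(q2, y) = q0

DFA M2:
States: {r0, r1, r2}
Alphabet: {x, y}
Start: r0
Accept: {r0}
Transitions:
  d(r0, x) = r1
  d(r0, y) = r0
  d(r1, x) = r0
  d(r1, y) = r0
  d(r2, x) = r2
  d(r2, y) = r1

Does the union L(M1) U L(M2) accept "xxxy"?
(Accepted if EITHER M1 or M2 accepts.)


M1: final=q0 accepted=True
M2: final=r0 accepted=True

Yes, union accepts


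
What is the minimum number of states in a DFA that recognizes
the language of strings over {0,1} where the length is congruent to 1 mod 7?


States track (length) mod 7.
Need 7 states: one per remainder 0..6; accept = remainder 1.

7


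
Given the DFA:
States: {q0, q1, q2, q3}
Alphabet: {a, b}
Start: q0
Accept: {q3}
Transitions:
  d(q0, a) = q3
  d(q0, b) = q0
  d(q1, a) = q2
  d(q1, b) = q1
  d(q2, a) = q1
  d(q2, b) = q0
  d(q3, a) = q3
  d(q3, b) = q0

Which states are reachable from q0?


BFS from q0:
  layer 0: {q0}
  layer 1: {q3}

{q0, q3}


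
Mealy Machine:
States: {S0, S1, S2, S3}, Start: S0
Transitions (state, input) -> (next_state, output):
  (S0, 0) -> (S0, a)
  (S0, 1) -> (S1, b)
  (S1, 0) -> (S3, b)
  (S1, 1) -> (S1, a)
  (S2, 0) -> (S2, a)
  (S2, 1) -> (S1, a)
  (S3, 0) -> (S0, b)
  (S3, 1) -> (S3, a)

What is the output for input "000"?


Step-by-step:
  (S0, 0) -> (S0, a)
  (S0, 0) -> (S0, a)
  (S0, 0) -> (S0, a)

"aaa"


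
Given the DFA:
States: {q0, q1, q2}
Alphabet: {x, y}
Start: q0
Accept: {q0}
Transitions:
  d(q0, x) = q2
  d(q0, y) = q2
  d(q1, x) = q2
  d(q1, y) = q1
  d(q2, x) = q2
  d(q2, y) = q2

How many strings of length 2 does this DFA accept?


Enumerating all length-2 strings:
  "xx" -> q2 [reject]
  "xy" -> q2 [reject]
  "yx" -> q2 [reject]
  "yy" -> q2 [reject]

0 out of 4


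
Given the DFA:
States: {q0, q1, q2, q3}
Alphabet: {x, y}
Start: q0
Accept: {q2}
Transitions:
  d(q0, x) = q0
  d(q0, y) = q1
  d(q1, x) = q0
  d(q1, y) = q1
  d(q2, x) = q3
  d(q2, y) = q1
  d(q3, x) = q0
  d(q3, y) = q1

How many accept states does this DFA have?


Accept states listed: {q2}
Counting: q2(1)

1


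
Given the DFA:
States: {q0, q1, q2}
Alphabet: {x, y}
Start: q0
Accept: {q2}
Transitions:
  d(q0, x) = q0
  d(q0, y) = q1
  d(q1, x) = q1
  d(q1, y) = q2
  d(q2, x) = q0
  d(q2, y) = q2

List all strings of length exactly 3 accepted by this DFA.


All strings of length 3: 8 total
Accepted: 3

"xyy", "yxy", "yyy"


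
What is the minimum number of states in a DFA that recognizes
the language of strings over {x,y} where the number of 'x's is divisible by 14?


States track (count of 'x') mod 14.
Need 14 states: one per remainder 0..13; accept = remainder 0.

14


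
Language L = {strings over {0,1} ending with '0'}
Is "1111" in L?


last symbol = '1'

No, "1111" is not in L


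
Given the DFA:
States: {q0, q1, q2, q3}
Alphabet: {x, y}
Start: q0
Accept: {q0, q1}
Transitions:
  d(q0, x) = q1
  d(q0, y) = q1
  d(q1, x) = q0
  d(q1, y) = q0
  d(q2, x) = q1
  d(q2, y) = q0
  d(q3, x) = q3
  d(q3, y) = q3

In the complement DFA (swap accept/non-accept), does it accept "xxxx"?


Trace: q0 -> q1 -> q0 -> q1 -> q0
Final: q0
Original accept: {q0, q1}
Complement: q0 is in original accept

No, complement rejects (original accepts)


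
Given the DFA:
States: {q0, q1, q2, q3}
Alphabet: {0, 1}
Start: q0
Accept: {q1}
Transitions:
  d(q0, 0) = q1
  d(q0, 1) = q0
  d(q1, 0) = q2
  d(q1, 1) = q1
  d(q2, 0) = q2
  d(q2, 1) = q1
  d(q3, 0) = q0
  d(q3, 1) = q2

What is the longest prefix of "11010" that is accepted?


Run the DFA, marking each prefix where the state is accepting:
  "" -> q0 [reject]
  "1" -> q0 [reject]
  "11" -> q0 [reject]
  "110" -> q1 [accept]
  "1101" -> q1 [accept]
  "11010" -> q2 [reject]

"1101"


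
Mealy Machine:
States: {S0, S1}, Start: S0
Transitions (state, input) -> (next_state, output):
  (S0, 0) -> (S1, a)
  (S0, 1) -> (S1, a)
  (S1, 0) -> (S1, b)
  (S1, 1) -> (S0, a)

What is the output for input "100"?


Step-by-step:
  (S0, 1) -> (S1, a)
  (S1, 0) -> (S1, b)
  (S1, 0) -> (S1, b)

"abb"


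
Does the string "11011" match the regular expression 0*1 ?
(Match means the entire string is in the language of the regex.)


|string| = 5; first = '1'; last = '1'

No, "11011" does not match 0*1


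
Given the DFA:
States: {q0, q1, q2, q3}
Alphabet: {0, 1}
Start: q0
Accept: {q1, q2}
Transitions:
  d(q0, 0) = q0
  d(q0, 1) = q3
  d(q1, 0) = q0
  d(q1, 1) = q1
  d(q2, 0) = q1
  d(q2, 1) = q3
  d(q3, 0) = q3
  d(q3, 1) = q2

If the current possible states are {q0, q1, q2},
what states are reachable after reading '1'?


Apply transition on '1' from each current state:
  d(q0, 1) = q3
  d(q1, 1) = q1
  d(q2, 1) = q3

{q1, q3}


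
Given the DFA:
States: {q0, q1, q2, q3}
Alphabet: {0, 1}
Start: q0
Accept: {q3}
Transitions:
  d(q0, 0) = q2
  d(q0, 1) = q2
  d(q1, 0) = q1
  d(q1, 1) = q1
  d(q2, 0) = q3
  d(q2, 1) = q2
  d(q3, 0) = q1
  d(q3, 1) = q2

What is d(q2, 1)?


Looking up transition d(q2, 1)

q2


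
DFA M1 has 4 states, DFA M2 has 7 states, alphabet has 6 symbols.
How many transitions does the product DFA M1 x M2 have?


Product DFA has 4 * 7 = 28 states.
Each has 6 transitions: 28 * 6 = 168

168


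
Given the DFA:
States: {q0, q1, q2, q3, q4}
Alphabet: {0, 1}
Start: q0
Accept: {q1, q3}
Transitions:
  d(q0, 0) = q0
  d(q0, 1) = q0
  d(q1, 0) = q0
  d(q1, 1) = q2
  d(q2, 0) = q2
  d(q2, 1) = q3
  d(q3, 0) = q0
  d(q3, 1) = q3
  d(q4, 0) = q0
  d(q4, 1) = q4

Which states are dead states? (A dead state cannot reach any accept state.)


Forward reachability from each state:
  q0 -> reaches {q0}, no accept state (dead)
  q1 -> reaches accept state q1 (live)
  q2 -> reaches accept state q3 (live)
  q3 -> reaches accept state q3 (live)
  q4 -> reaches {q0, q4}, no accept state (dead)

{q0, q4}


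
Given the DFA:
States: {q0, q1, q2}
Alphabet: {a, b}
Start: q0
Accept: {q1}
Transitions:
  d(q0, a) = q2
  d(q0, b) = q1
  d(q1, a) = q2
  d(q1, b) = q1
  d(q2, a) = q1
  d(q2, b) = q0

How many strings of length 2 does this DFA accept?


Enumerating all length-2 strings:
  "aa" -> q1 [accept]
  "ab" -> q0 [reject]
  "ba" -> q2 [reject]
  "bb" -> q1 [accept]

2 out of 4


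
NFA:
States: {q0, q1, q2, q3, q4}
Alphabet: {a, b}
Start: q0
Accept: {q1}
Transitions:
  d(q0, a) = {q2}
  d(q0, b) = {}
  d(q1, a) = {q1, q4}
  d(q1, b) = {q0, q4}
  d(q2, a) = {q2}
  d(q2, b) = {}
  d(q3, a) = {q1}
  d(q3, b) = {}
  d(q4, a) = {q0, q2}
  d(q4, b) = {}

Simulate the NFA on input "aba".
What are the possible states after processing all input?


Start: {q0}
  --a--> {q2}
  --b--> {}
  --a--> {}

{} (empty set, no valid transitions)


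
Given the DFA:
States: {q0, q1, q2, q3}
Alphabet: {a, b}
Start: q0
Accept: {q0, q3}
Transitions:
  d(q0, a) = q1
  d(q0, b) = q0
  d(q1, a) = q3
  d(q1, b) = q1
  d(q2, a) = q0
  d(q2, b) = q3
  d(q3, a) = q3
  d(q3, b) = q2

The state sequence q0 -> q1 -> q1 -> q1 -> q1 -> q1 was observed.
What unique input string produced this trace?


Trace back each transition to find the symbol:
  q0 --[a]--> q1
  q1 --[b]--> q1
  q1 --[b]--> q1
  q1 --[b]--> q1
  q1 --[b]--> q1

"abbbb"


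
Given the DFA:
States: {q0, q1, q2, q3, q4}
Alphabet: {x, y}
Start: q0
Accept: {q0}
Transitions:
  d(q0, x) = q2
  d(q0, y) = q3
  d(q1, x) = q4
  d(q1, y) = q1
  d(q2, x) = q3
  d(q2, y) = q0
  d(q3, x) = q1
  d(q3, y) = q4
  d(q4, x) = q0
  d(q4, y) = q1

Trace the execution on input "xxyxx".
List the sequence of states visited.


Input: xxyxx
d(q0, x) = q2
d(q2, x) = q3
d(q3, y) = q4
d(q4, x) = q0
d(q0, x) = q2


q0 -> q2 -> q3 -> q4 -> q0 -> q2


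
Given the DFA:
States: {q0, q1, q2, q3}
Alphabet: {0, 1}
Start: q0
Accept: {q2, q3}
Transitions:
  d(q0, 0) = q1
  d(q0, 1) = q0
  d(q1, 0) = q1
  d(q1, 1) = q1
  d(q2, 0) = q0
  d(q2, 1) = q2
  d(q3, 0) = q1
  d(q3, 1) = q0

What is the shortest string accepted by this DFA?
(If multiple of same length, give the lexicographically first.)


BFS by string length (lex-first path to each state shown):
  len 0: q0<-""
  len 1: q0<-"1", q1<-"0"
  len 2: q0<-"11", q1<-"00"
  len 3: q0<-"111", q1<-"000"
  len 4: q0<-"1111", q1<-"0000"
  len 5: q0<-"11111", q1<-"00000"
  len 6: q0<-"111111", q1<-"000000"
  len 7: q0<-"1111111", q1<-"0000000"
  len 8: q0<-"11111111", q1<-"00000000"

No string accepted (empty language)


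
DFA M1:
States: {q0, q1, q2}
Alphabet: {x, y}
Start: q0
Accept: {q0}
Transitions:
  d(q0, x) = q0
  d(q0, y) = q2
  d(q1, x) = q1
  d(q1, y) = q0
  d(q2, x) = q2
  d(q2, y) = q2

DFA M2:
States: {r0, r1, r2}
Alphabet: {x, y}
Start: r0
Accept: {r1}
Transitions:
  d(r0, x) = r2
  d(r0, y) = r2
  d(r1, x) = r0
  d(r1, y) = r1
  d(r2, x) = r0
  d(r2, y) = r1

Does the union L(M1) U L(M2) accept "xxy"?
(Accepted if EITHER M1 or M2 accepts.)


M1: final=q2 accepted=False
M2: final=r2 accepted=False

No, union rejects (neither accepts)


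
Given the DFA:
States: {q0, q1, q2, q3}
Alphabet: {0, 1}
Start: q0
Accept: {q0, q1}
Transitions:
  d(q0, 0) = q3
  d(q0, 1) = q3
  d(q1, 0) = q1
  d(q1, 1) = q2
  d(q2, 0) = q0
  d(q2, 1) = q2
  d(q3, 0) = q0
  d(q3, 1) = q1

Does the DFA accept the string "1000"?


Trace: q0 -> q3 -> q0 -> q3 -> q0
Final state: q0
Accept states: {q0, q1}

Yes, accepted (final state q0 is an accept state)


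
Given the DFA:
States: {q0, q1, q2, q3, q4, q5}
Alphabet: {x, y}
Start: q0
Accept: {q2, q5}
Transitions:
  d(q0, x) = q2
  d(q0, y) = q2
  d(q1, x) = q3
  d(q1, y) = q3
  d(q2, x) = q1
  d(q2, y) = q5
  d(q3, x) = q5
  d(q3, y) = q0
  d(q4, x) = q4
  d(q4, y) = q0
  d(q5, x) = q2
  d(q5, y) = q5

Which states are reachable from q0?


BFS from q0:
  layer 0: {q0}
  layer 1: {q2}
  layer 2: {q1, q5}
  layer 3: {q3}

{q0, q1, q2, q3, q5}


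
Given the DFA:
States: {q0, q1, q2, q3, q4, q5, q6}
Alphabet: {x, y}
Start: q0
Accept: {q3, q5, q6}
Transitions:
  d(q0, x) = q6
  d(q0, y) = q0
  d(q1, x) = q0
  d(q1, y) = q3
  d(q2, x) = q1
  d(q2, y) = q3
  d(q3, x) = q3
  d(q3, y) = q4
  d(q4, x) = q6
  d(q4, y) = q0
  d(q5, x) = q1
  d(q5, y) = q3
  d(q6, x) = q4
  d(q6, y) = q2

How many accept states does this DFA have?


Accept states listed: {q3, q5, q6}
Counting: q3(1) q5(2) q6(3)

3


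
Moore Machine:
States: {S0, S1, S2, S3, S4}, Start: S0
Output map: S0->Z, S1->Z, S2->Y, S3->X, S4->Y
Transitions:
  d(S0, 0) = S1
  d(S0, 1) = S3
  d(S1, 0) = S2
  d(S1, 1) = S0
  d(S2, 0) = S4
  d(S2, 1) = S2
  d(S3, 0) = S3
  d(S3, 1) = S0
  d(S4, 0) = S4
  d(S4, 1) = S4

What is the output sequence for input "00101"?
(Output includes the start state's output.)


Start: S0 (output Z)
  --0--> S1 (output Z)
  --0--> S2 (output Y)
  --1--> S2 (output Y)
  --0--> S4 (output Y)
  --1--> S4 (output Y)

"ZZYYYY"


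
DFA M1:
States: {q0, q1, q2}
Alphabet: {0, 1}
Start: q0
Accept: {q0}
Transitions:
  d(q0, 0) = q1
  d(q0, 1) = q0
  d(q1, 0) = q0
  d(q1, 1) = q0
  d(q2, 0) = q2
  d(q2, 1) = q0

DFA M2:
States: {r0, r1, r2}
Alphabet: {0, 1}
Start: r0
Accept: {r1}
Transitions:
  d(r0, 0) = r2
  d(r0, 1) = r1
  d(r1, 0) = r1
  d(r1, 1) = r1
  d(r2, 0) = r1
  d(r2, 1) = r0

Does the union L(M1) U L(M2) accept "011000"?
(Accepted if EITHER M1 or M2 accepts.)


M1: final=q1 accepted=False
M2: final=r1 accepted=True

Yes, union accepts


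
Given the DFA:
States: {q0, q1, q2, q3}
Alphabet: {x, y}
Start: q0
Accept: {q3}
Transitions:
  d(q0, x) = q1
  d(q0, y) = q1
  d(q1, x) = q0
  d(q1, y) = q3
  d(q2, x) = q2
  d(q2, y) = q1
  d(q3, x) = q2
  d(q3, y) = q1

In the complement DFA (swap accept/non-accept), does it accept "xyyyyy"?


Trace: q0 -> q1 -> q3 -> q1 -> q3 -> q1 -> q3
Final: q3
Original accept: {q3}
Complement: q3 is in original accept

No, complement rejects (original accepts)


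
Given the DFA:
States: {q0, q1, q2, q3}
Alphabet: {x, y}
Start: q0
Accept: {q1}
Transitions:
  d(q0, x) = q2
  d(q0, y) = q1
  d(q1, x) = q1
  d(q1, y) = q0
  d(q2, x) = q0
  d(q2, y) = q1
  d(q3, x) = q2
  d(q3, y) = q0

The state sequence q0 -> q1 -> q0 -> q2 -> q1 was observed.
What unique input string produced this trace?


Trace back each transition to find the symbol:
  q0 --[y]--> q1
  q1 --[y]--> q0
  q0 --[x]--> q2
  q2 --[y]--> q1

"yyxy"


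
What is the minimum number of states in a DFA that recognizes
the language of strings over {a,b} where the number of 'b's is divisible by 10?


States track (count of 'b') mod 10.
Need 10 states: one per remainder 0..9; accept = remainder 0.

10


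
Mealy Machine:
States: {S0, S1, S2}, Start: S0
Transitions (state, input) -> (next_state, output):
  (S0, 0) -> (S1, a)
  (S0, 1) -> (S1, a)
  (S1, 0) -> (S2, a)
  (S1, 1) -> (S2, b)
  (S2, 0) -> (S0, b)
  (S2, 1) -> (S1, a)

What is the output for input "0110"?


Step-by-step:
  (S0, 0) -> (S1, a)
  (S1, 1) -> (S2, b)
  (S2, 1) -> (S1, a)
  (S1, 0) -> (S2, a)

"abaa"


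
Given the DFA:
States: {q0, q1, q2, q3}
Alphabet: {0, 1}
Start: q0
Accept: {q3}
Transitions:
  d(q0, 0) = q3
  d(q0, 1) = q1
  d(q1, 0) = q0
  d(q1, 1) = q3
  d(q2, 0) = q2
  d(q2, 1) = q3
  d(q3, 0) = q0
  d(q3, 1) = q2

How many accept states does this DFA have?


Accept states listed: {q3}
Counting: q3(1)

1


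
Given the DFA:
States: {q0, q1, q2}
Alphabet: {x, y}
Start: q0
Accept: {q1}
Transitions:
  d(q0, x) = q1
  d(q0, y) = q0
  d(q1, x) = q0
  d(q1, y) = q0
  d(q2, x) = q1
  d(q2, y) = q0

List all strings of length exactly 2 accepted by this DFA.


All strings of length 2: 4 total
Accepted: 1

"yx"


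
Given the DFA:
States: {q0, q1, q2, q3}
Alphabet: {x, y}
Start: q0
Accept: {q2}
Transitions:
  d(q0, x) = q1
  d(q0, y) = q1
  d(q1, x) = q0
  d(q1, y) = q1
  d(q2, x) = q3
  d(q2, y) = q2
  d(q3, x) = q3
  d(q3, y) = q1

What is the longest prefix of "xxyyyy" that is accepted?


Run the DFA, marking each prefix where the state is accepting:
  "" -> q0 [reject]
  "x" -> q1 [reject]
  "xx" -> q0 [reject]
  "xxy" -> q1 [reject]
  "xxyy" -> q1 [reject]
  "xxyyy" -> q1 [reject]
  "xxyyyy" -> q1 [reject]

No prefix is accepted


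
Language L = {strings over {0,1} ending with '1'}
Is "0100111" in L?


last symbol = '1'

Yes, "0100111" is in L


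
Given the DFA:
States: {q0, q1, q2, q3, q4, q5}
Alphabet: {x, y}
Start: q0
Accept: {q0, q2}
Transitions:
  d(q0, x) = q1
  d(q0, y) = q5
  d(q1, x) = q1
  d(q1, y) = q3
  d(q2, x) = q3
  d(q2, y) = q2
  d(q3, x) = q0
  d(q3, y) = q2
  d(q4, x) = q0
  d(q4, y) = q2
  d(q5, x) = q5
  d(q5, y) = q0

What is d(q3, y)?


Looking up transition d(q3, y)

q2


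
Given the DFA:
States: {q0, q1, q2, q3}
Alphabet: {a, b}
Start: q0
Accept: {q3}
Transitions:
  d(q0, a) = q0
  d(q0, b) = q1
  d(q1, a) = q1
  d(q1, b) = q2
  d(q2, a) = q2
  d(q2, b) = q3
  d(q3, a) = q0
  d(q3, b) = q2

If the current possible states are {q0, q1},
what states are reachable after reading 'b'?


Apply transition on 'b' from each current state:
  d(q0, b) = q1
  d(q1, b) = q2

{q1, q2}


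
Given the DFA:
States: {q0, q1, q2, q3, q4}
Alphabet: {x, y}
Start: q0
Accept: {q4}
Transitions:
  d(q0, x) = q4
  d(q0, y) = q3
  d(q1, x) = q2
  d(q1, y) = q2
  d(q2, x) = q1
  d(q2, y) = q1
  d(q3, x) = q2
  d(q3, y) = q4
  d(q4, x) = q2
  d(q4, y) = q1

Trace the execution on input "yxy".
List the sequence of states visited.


Input: yxy
d(q0, y) = q3
d(q3, x) = q2
d(q2, y) = q1


q0 -> q3 -> q2 -> q1


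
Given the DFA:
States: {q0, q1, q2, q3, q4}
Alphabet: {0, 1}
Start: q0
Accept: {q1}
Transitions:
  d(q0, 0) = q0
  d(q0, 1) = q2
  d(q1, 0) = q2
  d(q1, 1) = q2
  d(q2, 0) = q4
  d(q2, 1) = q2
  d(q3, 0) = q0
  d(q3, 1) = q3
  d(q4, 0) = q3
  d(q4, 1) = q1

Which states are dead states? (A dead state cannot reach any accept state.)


Forward reachability from each state:
  q0 -> reaches accept state q1 (live)
  q1 -> reaches accept state q1 (live)
  q2 -> reaches accept state q1 (live)
  q3 -> reaches accept state q1 (live)
  q4 -> reaches accept state q1 (live)

None (all states can reach an accept state)


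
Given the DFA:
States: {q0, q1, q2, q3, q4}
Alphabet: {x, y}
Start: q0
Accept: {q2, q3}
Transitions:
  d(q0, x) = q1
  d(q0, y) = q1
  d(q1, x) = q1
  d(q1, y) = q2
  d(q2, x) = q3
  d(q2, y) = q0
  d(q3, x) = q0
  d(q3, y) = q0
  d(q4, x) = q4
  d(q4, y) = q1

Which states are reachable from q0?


BFS from q0:
  layer 0: {q0}
  layer 1: {q1}
  layer 2: {q2}
  layer 3: {q3}

{q0, q1, q2, q3}


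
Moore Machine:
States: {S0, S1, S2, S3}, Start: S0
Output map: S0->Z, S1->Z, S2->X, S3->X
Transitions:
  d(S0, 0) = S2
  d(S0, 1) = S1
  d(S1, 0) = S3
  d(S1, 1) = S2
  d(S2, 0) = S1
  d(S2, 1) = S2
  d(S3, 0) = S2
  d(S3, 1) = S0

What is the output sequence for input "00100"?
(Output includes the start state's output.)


Start: S0 (output Z)
  --0--> S2 (output X)
  --0--> S1 (output Z)
  --1--> S2 (output X)
  --0--> S1 (output Z)
  --0--> S3 (output X)

"ZXZXZX"


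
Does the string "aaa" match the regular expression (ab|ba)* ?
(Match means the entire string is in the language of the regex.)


|string| = 3; first = 'a'; last = 'a'

No, "aaa" does not match (ab|ba)*


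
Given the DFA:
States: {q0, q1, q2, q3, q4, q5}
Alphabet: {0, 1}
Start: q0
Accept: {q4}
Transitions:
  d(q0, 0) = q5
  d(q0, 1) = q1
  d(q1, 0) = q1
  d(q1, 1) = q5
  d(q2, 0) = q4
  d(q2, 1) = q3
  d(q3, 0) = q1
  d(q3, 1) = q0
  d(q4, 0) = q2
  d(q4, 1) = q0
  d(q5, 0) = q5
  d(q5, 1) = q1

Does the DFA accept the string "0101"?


Trace: q0 -> q5 -> q1 -> q1 -> q5
Final state: q5
Accept states: {q4}

No, rejected (final state q5 is not an accept state)


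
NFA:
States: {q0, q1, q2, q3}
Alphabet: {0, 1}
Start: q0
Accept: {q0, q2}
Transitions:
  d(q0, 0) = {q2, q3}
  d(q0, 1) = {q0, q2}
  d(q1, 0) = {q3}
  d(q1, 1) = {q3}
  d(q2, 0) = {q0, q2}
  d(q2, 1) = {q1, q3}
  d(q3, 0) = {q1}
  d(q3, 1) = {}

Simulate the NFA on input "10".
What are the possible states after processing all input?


Start: {q0}
  --1--> {q0, q2}
  --0--> {q0, q2, q3}

{q0, q2, q3}


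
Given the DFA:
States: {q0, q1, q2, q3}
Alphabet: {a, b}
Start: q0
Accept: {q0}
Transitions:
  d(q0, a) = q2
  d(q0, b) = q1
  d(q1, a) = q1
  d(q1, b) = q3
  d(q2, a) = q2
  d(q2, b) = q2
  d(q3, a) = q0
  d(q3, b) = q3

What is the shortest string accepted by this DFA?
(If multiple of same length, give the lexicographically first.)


BFS by string length (lex-first path to each state shown):
  len 0: q0<-""
Found accept state at length 0.

"" (empty string)


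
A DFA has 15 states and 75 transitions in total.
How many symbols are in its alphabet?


Each state has exactly one transition per symbol.
|alphabet| = transitions / states = 75 / 15 = 5

5


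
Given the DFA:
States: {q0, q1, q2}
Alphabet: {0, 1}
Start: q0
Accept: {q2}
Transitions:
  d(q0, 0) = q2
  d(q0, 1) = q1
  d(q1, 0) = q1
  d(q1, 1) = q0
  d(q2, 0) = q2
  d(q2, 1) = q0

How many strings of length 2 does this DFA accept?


Enumerating all length-2 strings:
  "00" -> q2 [accept]
  "01" -> q0 [reject]
  "10" -> q1 [reject]
  "11" -> q0 [reject]

1 out of 4


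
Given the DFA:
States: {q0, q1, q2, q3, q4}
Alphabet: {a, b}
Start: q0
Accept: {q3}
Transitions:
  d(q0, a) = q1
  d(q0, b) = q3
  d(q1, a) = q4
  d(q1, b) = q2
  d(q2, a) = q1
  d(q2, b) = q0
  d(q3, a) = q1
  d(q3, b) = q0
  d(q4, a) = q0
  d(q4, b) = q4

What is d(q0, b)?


Looking up transition d(q0, b)

q3


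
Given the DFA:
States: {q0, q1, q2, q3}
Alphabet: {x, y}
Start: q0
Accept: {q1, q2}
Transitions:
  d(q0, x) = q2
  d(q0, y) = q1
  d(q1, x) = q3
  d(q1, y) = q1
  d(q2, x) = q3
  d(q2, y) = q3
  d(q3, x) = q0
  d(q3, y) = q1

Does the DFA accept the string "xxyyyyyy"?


Trace: q0 -> q2 -> q3 -> q1 -> q1 -> q1 -> q1 -> q1 -> q1
Final state: q1
Accept states: {q1, q2}

Yes, accepted (final state q1 is an accept state)


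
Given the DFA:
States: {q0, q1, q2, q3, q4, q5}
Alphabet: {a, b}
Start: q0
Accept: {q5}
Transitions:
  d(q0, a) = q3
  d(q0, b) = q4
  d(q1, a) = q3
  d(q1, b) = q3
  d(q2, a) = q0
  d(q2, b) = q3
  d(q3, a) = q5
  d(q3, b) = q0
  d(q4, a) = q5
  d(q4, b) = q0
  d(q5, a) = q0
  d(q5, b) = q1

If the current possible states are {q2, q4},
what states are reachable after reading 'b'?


Apply transition on 'b' from each current state:
  d(q2, b) = q3
  d(q4, b) = q0

{q0, q3}


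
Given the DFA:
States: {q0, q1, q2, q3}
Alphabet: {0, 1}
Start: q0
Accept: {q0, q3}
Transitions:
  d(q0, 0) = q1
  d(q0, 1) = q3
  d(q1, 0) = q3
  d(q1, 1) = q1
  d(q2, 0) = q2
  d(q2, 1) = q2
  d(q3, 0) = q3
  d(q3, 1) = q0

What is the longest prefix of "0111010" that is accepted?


Run the DFA, marking each prefix where the state is accepting:
  "" -> q0 [accept]
  "0" -> q1 [reject]
  "01" -> q1 [reject]
  "011" -> q1 [reject]
  "0111" -> q1 [reject]
  "01110" -> q3 [accept]
  "011101" -> q0 [accept]
  "0111010" -> q1 [reject]

"011101"


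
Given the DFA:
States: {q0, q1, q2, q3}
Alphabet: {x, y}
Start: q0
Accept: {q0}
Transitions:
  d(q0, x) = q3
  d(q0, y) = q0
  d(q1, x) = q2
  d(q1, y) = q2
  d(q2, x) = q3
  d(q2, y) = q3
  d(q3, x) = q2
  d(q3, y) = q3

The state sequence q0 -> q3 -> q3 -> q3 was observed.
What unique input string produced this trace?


Trace back each transition to find the symbol:
  q0 --[x]--> q3
  q3 --[y]--> q3
  q3 --[y]--> q3

"xyy"


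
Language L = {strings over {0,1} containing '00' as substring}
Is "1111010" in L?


'00' does not occur

No, "1111010" is not in L


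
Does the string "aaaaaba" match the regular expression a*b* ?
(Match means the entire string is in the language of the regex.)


|string| = 7; first = 'a'; last = 'a'

No, "aaaaaba" does not match a*b*


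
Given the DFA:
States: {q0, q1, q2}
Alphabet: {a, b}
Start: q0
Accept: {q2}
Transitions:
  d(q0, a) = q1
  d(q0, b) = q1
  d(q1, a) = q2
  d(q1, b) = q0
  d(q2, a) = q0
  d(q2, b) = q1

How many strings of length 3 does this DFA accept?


Enumerating all length-3 strings:
  "aaa" -> q0 [reject]
  "aab" -> q1 [reject]
  "aba" -> q1 [reject]
  "abb" -> q1 [reject]
  "baa" -> q0 [reject]
  "bab" -> q1 [reject]
  "bba" -> q1 [reject]
  "bbb" -> q1 [reject]

0 out of 8


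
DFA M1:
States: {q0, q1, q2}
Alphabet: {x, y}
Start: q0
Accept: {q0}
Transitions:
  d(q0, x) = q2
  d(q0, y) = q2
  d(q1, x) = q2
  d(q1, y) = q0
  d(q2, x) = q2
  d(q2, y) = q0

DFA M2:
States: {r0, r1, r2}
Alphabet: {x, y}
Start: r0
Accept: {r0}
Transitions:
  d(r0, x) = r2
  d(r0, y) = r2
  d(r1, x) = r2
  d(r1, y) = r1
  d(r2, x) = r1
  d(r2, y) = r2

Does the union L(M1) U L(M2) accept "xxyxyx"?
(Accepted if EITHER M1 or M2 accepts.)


M1: final=q2 accepted=False
M2: final=r1 accepted=False

No, union rejects (neither accepts)


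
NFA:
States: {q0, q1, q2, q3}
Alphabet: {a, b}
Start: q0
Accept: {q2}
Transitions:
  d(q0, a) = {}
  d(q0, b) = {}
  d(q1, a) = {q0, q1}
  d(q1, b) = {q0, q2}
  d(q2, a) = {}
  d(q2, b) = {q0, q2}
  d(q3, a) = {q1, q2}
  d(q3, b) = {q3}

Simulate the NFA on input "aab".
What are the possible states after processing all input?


Start: {q0}
  --a--> {}
  --a--> {}
  --b--> {}

{} (empty set, no valid transitions)


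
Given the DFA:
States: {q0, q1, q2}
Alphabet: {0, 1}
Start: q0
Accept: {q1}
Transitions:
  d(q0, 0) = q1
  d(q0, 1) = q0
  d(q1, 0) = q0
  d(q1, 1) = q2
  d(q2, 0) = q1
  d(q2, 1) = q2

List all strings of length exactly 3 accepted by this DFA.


All strings of length 3: 8 total
Accepted: 3

"000", "010", "110"


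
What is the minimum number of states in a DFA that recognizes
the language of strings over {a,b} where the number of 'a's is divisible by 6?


States track (count of 'a') mod 6.
Need 6 states: one per remainder 0..5; accept = remainder 0.

6


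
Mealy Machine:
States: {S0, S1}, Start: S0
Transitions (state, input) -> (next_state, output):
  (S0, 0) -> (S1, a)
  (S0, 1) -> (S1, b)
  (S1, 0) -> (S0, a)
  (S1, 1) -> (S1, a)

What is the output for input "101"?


Step-by-step:
  (S0, 1) -> (S1, b)
  (S1, 0) -> (S0, a)
  (S0, 1) -> (S1, b)

"bab"


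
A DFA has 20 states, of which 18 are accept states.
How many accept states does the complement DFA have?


Complement swaps accept and non-accept states.
20 - 18 = 2

2


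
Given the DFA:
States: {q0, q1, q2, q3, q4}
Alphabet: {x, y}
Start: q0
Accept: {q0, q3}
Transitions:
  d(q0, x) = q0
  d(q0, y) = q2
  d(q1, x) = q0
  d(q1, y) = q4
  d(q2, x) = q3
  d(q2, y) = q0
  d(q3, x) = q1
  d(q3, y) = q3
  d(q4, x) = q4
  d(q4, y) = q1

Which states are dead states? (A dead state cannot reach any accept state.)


Forward reachability from each state:
  q0 -> reaches accept state q0 (live)
  q1 -> reaches accept state q0 (live)
  q2 -> reaches accept state q0 (live)
  q3 -> reaches accept state q0 (live)
  q4 -> reaches accept state q0 (live)

None (all states can reach an accept state)


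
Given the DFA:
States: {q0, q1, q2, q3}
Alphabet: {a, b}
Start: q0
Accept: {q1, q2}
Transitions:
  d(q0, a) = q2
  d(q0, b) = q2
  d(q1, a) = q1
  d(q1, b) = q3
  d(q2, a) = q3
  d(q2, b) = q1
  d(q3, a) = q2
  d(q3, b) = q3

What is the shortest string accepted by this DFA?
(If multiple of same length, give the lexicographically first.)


BFS by string length (lex-first path to each state shown):
  len 0: q0<-""
  len 1: q2<-"a"
Found accept state at length 1.

"a"


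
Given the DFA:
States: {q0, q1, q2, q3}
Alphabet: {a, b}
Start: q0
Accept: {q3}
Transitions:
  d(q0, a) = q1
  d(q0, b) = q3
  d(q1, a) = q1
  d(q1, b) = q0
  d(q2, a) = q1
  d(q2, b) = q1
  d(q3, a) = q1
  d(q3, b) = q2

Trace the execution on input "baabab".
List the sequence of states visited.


Input: baabab
d(q0, b) = q3
d(q3, a) = q1
d(q1, a) = q1
d(q1, b) = q0
d(q0, a) = q1
d(q1, b) = q0


q0 -> q3 -> q1 -> q1 -> q0 -> q1 -> q0


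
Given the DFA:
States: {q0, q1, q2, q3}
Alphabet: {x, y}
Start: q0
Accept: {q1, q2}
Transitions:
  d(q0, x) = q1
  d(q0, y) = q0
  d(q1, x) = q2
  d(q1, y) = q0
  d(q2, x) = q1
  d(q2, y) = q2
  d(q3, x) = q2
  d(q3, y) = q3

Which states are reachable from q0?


BFS from q0:
  layer 0: {q0}
  layer 1: {q1}
  layer 2: {q2}

{q0, q1, q2}


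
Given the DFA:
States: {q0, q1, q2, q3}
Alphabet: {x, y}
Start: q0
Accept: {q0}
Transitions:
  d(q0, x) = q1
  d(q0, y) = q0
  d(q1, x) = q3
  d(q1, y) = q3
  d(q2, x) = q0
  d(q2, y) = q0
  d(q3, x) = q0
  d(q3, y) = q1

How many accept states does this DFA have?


Accept states listed: {q0}
Counting: q0(1)

1


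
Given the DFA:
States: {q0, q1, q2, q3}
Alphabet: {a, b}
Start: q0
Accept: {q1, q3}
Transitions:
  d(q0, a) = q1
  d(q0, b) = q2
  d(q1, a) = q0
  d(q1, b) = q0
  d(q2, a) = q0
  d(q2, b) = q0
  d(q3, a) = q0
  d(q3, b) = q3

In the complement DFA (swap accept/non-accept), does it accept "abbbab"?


Trace: q0 -> q1 -> q0 -> q2 -> q0 -> q1 -> q0
Final: q0
Original accept: {q1, q3}
Complement: q0 is not in original accept

Yes, complement accepts (original rejects)


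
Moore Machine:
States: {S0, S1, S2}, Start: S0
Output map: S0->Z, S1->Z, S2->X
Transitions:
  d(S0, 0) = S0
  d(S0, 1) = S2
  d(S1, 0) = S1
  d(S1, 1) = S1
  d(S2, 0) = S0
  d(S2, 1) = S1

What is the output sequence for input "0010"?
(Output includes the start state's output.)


Start: S0 (output Z)
  --0--> S0 (output Z)
  --0--> S0 (output Z)
  --1--> S2 (output X)
  --0--> S0 (output Z)

"ZZZXZ"


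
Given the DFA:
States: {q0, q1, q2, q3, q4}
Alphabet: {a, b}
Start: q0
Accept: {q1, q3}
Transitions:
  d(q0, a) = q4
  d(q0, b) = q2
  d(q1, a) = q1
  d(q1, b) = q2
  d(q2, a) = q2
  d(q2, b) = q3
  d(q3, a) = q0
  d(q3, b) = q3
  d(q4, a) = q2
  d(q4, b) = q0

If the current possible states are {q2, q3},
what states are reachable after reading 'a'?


Apply transition on 'a' from each current state:
  d(q2, a) = q2
  d(q3, a) = q0

{q0, q2}


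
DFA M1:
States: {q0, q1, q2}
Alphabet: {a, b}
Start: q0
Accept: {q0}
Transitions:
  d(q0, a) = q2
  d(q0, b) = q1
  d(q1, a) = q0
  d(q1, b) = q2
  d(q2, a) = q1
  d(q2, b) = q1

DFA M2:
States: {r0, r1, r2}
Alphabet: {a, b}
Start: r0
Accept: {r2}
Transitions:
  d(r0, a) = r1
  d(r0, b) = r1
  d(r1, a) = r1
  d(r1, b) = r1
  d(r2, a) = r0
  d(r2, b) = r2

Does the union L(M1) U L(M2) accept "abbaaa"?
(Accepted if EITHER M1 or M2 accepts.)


M1: final=q2 accepted=False
M2: final=r1 accepted=False

No, union rejects (neither accepts)


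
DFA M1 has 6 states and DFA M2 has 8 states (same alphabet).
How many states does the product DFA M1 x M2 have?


Product construction pairs every M1 state with every M2 state.
6 * 8 = 48

48


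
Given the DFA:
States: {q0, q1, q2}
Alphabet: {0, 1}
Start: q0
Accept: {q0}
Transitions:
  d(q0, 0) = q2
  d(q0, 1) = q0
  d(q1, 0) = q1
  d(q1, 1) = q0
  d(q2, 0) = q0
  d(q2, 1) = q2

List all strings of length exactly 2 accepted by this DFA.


All strings of length 2: 4 total
Accepted: 2

"00", "11"


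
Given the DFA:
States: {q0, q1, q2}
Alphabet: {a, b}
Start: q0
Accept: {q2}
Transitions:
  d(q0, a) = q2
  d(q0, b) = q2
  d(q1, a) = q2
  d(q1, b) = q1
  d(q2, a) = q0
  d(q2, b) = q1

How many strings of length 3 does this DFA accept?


Enumerating all length-3 strings:
  "aaa" -> q2 [accept]
  "aab" -> q2 [accept]
  "aba" -> q2 [accept]
  "abb" -> q1 [reject]
  "baa" -> q2 [accept]
  "bab" -> q2 [accept]
  "bba" -> q2 [accept]
  "bbb" -> q1 [reject]

6 out of 8


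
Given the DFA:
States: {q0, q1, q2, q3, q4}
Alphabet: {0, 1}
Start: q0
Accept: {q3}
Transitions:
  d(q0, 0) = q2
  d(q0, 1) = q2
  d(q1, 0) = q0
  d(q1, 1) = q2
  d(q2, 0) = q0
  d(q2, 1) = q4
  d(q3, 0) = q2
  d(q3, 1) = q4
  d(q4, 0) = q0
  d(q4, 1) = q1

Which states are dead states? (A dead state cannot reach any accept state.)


Forward reachability from each state:
  q0 -> reaches {q0, q1, q2, q4}, no accept state (dead)
  q1 -> reaches {q0, q1, q2, q4}, no accept state (dead)
  q2 -> reaches {q0, q1, q2, q4}, no accept state (dead)
  q3 -> reaches accept state q3 (live)
  q4 -> reaches {q0, q1, q2, q4}, no accept state (dead)

{q0, q1, q2, q4}


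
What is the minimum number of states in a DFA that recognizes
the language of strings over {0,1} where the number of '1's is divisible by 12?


States track (count of '1') mod 12.
Need 12 states: one per remainder 0..11; accept = remainder 0.

12


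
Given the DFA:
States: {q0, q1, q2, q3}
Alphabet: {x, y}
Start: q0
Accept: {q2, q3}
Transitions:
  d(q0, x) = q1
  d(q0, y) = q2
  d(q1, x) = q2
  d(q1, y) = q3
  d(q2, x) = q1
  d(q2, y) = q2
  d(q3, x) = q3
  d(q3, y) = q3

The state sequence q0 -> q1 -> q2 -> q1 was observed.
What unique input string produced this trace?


Trace back each transition to find the symbol:
  q0 --[x]--> q1
  q1 --[x]--> q2
  q2 --[x]--> q1

"xxx"


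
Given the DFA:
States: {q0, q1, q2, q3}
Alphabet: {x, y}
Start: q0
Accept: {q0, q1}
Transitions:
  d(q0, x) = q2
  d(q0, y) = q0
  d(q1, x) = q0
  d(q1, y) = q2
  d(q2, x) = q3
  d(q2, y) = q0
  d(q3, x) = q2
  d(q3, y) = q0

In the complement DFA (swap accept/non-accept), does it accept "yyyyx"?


Trace: q0 -> q0 -> q0 -> q0 -> q0 -> q2
Final: q2
Original accept: {q0, q1}
Complement: q2 is not in original accept

Yes, complement accepts (original rejects)


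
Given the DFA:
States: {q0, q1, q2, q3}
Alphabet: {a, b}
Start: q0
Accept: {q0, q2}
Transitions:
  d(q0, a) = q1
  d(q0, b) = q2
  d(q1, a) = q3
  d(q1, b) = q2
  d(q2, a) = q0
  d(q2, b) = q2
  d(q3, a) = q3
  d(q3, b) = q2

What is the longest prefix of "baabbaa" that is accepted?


Run the DFA, marking each prefix where the state is accepting:
  "" -> q0 [accept]
  "b" -> q2 [accept]
  "ba" -> q0 [accept]
  "baa" -> q1 [reject]
  "baab" -> q2 [accept]
  "baabb" -> q2 [accept]
  "baabba" -> q0 [accept]
  "baabbaa" -> q1 [reject]

"baabba"


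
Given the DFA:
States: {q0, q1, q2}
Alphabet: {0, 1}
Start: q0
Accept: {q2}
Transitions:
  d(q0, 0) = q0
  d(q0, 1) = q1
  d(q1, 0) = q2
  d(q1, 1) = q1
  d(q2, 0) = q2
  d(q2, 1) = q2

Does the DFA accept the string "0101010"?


Trace: q0 -> q0 -> q1 -> q2 -> q2 -> q2 -> q2 -> q2
Final state: q2
Accept states: {q2}

Yes, accepted (final state q2 is an accept state)


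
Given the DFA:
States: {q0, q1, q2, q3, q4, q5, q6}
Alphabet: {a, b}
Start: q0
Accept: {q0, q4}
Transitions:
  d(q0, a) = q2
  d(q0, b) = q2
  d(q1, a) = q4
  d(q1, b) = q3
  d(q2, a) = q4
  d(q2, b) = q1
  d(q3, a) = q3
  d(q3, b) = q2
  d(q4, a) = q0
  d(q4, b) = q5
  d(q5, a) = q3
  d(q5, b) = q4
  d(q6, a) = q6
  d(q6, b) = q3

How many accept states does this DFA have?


Accept states listed: {q0, q4}
Counting: q0(1) q4(2)

2


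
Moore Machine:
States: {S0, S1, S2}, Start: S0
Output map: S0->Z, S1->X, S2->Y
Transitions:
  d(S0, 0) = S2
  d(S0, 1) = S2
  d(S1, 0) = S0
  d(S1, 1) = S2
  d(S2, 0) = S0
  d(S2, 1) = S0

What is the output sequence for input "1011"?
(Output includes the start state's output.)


Start: S0 (output Z)
  --1--> S2 (output Y)
  --0--> S0 (output Z)
  --1--> S2 (output Y)
  --1--> S0 (output Z)

"ZYZYZ"


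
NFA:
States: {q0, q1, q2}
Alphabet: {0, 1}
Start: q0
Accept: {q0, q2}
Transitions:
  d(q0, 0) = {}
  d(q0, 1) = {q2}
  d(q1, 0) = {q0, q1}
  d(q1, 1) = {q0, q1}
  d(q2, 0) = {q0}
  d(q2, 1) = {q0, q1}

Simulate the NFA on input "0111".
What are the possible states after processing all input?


Start: {q0}
  --0--> {}
  --1--> {}
  --1--> {}
  --1--> {}

{} (empty set, no valid transitions)


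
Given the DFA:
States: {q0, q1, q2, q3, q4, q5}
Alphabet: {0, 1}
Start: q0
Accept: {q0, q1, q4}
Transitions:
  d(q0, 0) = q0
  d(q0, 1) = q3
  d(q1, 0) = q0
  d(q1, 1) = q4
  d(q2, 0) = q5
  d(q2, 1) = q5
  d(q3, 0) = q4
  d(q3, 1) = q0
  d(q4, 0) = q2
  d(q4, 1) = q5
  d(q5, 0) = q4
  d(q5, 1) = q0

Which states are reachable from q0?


BFS from q0:
  layer 0: {q0}
  layer 1: {q3}
  layer 2: {q4}
  layer 3: {q2, q5}

{q0, q2, q3, q4, q5}


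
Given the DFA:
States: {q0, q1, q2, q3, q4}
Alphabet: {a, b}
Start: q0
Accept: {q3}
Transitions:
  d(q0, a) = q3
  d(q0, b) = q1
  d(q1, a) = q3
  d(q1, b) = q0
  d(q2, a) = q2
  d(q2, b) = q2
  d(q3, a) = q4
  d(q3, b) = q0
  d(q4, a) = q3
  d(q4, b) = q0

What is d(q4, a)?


Looking up transition d(q4, a)

q3


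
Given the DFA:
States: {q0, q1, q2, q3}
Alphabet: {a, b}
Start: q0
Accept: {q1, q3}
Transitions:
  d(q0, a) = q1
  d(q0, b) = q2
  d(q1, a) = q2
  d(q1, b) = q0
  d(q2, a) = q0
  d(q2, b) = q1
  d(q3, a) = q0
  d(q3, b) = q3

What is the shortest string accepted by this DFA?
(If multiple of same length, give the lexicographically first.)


BFS by string length (lex-first path to each state shown):
  len 0: q0<-""
  len 1: q1<-"a", q2<-"b"
Found accept state at length 1.

"a"


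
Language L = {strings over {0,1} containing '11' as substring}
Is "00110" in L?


'11' occurs at index 2

Yes, "00110" is in L


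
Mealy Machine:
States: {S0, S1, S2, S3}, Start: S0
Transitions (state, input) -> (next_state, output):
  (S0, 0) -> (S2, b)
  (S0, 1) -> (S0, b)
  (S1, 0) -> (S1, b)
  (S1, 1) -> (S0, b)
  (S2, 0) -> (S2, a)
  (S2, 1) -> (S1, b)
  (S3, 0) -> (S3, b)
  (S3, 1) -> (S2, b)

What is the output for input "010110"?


Step-by-step:
  (S0, 0) -> (S2, b)
  (S2, 1) -> (S1, b)
  (S1, 0) -> (S1, b)
  (S1, 1) -> (S0, b)
  (S0, 1) -> (S0, b)
  (S0, 0) -> (S2, b)

"bbbbbb"


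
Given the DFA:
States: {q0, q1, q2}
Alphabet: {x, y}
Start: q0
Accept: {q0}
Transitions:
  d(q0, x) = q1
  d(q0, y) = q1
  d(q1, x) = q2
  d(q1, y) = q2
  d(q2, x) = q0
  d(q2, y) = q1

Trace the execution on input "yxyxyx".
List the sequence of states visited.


Input: yxyxyx
d(q0, y) = q1
d(q1, x) = q2
d(q2, y) = q1
d(q1, x) = q2
d(q2, y) = q1
d(q1, x) = q2


q0 -> q1 -> q2 -> q1 -> q2 -> q1 -> q2


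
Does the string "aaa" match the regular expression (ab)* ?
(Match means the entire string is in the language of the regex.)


|string| = 3; first = 'a'; last = 'a'

No, "aaa" does not match (ab)*


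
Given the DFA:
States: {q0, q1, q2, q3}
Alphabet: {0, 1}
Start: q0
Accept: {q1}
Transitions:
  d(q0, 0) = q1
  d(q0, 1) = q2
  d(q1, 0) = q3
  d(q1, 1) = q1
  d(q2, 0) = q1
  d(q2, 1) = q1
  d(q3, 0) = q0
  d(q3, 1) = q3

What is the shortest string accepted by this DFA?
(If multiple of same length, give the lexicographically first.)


BFS by string length (lex-first path to each state shown):
  len 0: q0<-""
  len 1: q1<-"0", q2<-"1"
Found accept state at length 1.

"0"


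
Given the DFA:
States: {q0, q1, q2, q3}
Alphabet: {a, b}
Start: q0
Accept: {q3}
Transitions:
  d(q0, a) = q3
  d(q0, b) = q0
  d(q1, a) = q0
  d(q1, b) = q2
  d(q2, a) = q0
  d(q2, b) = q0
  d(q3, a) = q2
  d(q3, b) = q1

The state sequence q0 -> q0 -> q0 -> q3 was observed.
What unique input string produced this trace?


Trace back each transition to find the symbol:
  q0 --[b]--> q0
  q0 --[b]--> q0
  q0 --[a]--> q3

"bba"


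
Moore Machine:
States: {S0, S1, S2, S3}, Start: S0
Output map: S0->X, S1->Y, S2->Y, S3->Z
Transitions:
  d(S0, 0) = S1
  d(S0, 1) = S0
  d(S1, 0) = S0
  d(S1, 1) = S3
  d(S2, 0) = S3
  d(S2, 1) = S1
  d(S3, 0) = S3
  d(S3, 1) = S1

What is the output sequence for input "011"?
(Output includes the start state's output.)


Start: S0 (output X)
  --0--> S1 (output Y)
  --1--> S3 (output Z)
  --1--> S1 (output Y)

"XYZY"


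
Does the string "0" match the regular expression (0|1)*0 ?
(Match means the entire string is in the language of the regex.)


|string| = 1; first = '0'; last = '0'

Yes, "0" matches (0|1)*0


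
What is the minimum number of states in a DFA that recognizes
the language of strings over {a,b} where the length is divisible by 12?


States track (length) mod 12.
Need 12 states: one per remainder 0..11; accept = remainder 0.

12


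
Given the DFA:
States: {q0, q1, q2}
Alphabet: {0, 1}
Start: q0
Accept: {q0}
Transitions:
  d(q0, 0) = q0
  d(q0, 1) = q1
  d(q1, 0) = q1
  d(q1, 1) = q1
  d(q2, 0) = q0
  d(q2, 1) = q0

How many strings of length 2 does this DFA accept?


Enumerating all length-2 strings:
  "00" -> q0 [accept]
  "01" -> q1 [reject]
  "10" -> q1 [reject]
  "11" -> q1 [reject]

1 out of 4


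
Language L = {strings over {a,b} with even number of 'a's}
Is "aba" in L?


count('a') = 2; 2 mod 2 = 0

Yes, "aba" is in L


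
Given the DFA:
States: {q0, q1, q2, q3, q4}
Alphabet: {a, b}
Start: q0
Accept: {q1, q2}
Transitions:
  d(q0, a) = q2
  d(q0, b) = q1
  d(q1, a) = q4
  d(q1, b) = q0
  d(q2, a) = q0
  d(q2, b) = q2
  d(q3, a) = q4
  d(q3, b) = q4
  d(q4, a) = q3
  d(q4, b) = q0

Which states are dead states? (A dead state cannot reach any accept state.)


Forward reachability from each state:
  q0 -> reaches accept state q1 (live)
  q1 -> reaches accept state q1 (live)
  q2 -> reaches accept state q1 (live)
  q3 -> reaches accept state q1 (live)
  q4 -> reaches accept state q1 (live)

None (all states can reach an accept state)


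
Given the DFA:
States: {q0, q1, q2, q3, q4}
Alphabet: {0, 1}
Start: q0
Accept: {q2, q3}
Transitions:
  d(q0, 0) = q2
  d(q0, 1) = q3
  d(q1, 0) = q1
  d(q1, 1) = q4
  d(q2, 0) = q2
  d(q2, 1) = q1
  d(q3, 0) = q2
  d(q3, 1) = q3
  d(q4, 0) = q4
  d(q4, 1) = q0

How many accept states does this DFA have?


Accept states listed: {q2, q3}
Counting: q2(1) q3(2)

2


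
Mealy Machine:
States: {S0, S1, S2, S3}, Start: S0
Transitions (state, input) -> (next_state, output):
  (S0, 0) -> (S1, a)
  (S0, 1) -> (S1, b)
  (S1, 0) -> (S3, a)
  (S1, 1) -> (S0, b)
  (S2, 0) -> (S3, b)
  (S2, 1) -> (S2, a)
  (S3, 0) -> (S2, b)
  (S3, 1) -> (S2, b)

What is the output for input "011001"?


Step-by-step:
  (S0, 0) -> (S1, a)
  (S1, 1) -> (S0, b)
  (S0, 1) -> (S1, b)
  (S1, 0) -> (S3, a)
  (S3, 0) -> (S2, b)
  (S2, 1) -> (S2, a)

"abbaba"
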